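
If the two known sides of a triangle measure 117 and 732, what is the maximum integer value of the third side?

The third side must be strictly less than 117 + 732 = 849.
The largest integer below 849 is 848.

848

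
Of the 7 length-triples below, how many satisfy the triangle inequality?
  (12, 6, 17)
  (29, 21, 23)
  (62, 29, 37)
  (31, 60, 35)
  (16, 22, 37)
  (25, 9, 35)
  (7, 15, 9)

6

(6,12,17): 6+12 > 17 → valid
(21,23,29): 21+23 > 29 → valid
(29,37,62): 29+37 > 62 → valid
(31,35,60): 31+35 > 60 → valid
(16,22,37): 16+22 > 37 → valid
(9,25,35): 9+25 ≤ 35 → not valid
(7,9,15): 7+9 > 15 → valid
6 of the 7 triples form a triangle.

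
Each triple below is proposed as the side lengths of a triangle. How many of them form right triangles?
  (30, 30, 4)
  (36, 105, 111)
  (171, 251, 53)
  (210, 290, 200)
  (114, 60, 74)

(30,30,4): 4²+30² = 916 > 900 = 30² → acute
(36,105,111): 36²+105² = 12321 = 111² → right
(171,251,53): 53+171 ≤ 251, not a triangle
(210,290,200): 200²+210² = 84100 = 290² → right
(114,60,74): 60²+74² = 9076 < 12996 = 114² → obtuse
2 of the 5 are right.

2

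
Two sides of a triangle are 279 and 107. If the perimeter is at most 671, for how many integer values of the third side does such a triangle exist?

Triangle inequality: 172 < x < 386. Perimeter ≤ 671 gives x ≤ 671 − 279 − 107 = 285.
So 172 < x ≤ 285; integers 173 through 285: 113 values.

113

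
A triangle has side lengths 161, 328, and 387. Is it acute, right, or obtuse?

obtuse

Compare the square of the longest side to the sum of squares of the other two: 161² + 328² = 133505 < 149769 = 387².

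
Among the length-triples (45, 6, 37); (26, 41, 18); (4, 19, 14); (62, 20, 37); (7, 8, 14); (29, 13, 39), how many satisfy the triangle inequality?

3

(6,37,45): 6+37 ≤ 45 → not valid
(18,26,41): 18+26 > 41 → valid
(4,14,19): 4+14 ≤ 19 → not valid
(20,37,62): 20+37 ≤ 62 → not valid
(7,8,14): 7+8 > 14 → valid
(13,29,39): 13+29 > 39 → valid
3 of the 6 triples form a triangle.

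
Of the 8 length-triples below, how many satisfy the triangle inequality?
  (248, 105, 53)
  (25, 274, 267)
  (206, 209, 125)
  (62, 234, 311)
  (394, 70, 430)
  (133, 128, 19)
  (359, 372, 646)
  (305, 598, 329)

(53,105,248): 53+105 ≤ 248 → not valid
(25,267,274): 25+267 > 274 → valid
(125,206,209): 125+206 > 209 → valid
(62,234,311): 62+234 ≤ 311 → not valid
(70,394,430): 70+394 > 430 → valid
(19,128,133): 19+128 > 133 → valid
(359,372,646): 359+372 > 646 → valid
(305,329,598): 305+329 > 598 → valid
6 of the 8 triples form a triangle.

6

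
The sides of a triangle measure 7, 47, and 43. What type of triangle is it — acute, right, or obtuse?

obtuse

Compare the square of the longest side to the sum of squares of the other two: 7² + 43² = 1898 < 2209 = 47².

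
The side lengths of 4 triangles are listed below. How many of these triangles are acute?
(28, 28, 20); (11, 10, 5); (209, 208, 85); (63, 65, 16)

(28,28,20): 20²+28² = 1184 > 784 = 28² → acute
(11,10,5): 5²+10² = 125 > 121 = 11² → acute
(209,208,85): 85²+208² = 50489 > 43681 = 209² → acute
(63,65,16): 16²+63² = 4225 = 65² → right
3 of the 4 are acute.

3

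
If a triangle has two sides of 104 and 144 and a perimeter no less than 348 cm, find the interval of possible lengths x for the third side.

Triangle inequality alone gives 40 < x < 248.
The perimeter condition gives x ≥ 348 − 104 − 144 = 100.
Intersecting the two: 100 ≤ x < 248.

100 ≤ x < 248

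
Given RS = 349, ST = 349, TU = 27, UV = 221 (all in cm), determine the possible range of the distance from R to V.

The maximum is all hops collinear in one direction: 349 + 349 + 27 + 221 = 946.
The longest hop is 349; the others sum to 597. Since 349 ≤ 597, the path can fold back on itself completely, so the minimum distance is 0.

0 ≤ RV ≤ 946 cm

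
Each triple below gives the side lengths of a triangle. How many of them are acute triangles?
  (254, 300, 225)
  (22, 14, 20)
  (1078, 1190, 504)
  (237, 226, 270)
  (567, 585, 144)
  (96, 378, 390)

(254,300,225): 225²+254² = 115141 > 90000 = 300² → acute
(22,14,20): 14²+20² = 596 > 484 = 22² → acute
(1078,1190,504): 504²+1078² = 1416100 = 1190² → right
(237,226,270): 226²+237² = 107245 > 72900 = 270² → acute
(567,585,144): 144²+567² = 342225 = 585² → right
(96,378,390): 96²+378² = 152100 = 390² → right
3 of the 6 are acute.

3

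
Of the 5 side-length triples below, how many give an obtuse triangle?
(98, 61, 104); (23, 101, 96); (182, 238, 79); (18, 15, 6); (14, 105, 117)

(98,61,104): 61²+98² = 13325 > 10816 = 104² → acute
(23,101,96): 23²+96² = 9745 < 10201 = 101² → obtuse
(182,238,79): 79²+182² = 39365 < 56644 = 238² → obtuse
(18,15,6): 6²+15² = 261 < 324 = 18² → obtuse
(14,105,117): 14²+105² = 11221 < 13689 = 117² → obtuse
4 of the 5 are obtuse.

4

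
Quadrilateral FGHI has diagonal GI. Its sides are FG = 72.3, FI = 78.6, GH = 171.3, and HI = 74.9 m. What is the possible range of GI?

96.4 < GI < 150.9

From triangle FGI: |72.3 − 78.6| < GI < 72.3 + 78.6, i.e. 6.3 < GI < 150.9.
From triangle HGI: 96.4 < GI < 246.2.
Both must hold, so GI lies in the intersection.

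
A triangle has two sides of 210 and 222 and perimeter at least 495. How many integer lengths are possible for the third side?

Triangle inequality: 12 < x < 432. Perimeter ≥ 495 gives x ≥ 495 − 210 − 222 = 63.
So 63 ≤ x < 432; integers 63 through 431: 369 values.

369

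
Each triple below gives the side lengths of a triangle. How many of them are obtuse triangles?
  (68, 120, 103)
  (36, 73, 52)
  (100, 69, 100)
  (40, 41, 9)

(68,120,103): 68²+103² = 15233 > 14400 = 120² → acute
(36,73,52): 36²+52² = 4000 < 5329 = 73² → obtuse
(100,69,100): 69²+100² = 14761 > 10000 = 100² → acute
(40,41,9): 9²+40² = 1681 = 41² → right
1 of the 4 is obtuse.

1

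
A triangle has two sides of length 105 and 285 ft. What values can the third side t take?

180 < t < 390 (ft)

By the triangle inequality, t must be less than 105 + 285 = 390 and greater than |105 − 285| = 180.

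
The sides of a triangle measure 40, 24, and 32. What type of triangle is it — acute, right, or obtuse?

Compare the square of the longest side to the sum of squares of the other two: 24² + 32² = 1600 = 40².

right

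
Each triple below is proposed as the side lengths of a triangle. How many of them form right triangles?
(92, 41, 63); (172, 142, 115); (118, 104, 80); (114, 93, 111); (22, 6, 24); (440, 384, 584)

1

(92,41,63): 41²+63² = 5650 < 8464 = 92² → obtuse
(172,142,115): 115²+142² = 33389 > 29584 = 172² → acute
(118,104,80): 80²+104² = 17216 > 13924 = 118² → acute
(114,93,111): 93²+111² = 20970 > 12996 = 114² → acute
(22,6,24): 6²+22² = 520 < 576 = 24² → obtuse
(440,384,584): 384²+440² = 341056 = 584² → right
1 of the 6 is right.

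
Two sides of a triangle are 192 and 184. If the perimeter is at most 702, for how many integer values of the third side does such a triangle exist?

Triangle inequality: 8 < x < 376. Perimeter ≤ 702 gives x ≤ 702 − 192 − 184 = 326.
So 8 < x ≤ 326; integers 9 through 326: 318 values.

318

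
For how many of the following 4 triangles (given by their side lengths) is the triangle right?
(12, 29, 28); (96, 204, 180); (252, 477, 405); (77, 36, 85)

3

(12,29,28): 12²+28² = 928 > 841 = 29² → acute
(96,204,180): 96²+180² = 41616 = 204² → right
(252,477,405): 252²+405² = 227529 = 477² → right
(77,36,85): 36²+77² = 7225 = 85² → right
3 of the 4 are right.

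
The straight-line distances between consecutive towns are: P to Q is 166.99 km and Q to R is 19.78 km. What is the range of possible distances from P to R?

147.21 ≤ PR ≤ 186.77 km

By the triangle inequality, |166.99 − 19.78| ≤ PR ≤ 166.99 + 19.78.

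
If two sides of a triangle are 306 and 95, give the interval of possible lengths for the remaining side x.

211 < x < 401

By the triangle inequality, x must be less than 306 + 95 = 401 and greater than |306 − 95| = 211.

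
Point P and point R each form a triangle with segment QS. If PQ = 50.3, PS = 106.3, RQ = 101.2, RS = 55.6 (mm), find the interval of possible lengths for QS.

From triangle PQS: |50.3 − 106.3| < QS < 50.3 + 106.3, i.e. 56.0 < QS < 156.6.
From triangle RQS: 45.6 < QS < 156.8.
Both must hold, so QS lies in the intersection.

56.0 < QS < 156.6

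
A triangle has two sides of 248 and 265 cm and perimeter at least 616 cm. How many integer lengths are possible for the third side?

410

Triangle inequality: 17 < x < 513. Perimeter ≥ 616 gives x ≥ 616 − 248 − 265 = 103.
So 103 ≤ x < 513; integers 103 through 512: 410 values.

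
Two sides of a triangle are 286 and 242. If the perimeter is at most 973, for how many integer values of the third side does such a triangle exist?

401

Triangle inequality: 44 < x < 528. Perimeter ≤ 973 gives x ≤ 973 − 286 − 242 = 445.
So 44 < x ≤ 445; integers 45 through 445: 401 values.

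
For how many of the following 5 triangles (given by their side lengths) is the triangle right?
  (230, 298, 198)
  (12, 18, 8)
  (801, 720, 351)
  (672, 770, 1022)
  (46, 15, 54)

(230,298,198): 198²+230² = 92104 > 88804 = 298² → acute
(12,18,8): 8²+12² = 208 < 324 = 18² → obtuse
(801,720,351): 351²+720² = 641601 = 801² → right
(672,770,1022): 672²+770² = 1044484 = 1022² → right
(46,15,54): 15²+46² = 2341 < 2916 = 54² → obtuse
2 of the 5 are right.

2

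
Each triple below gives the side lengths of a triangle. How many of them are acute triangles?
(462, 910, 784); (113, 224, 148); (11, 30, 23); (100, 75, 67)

(462,910,784): 462²+784² = 828100 = 910² → right
(113,224,148): 113²+148² = 34673 < 50176 = 224² → obtuse
(11,30,23): 11²+23² = 650 < 900 = 30² → obtuse
(100,75,67): 67²+75² = 10114 > 10000 = 100² → acute
1 of the 4 is acute.

1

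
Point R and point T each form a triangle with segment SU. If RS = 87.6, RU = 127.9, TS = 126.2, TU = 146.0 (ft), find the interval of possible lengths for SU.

From triangle RSU: |87.6 − 127.9| < SU < 87.6 + 127.9, i.e. 40.3 < SU < 215.5.
From triangle TSU: 19.8 < SU < 272.2.
Both must hold, so SU lies in the intersection.

40.3 < SU < 215.5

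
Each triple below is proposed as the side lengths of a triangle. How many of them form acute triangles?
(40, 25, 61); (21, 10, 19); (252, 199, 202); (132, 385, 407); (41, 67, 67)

(40,25,61): 25²+40² = 2225 < 3721 = 61² → obtuse
(21,10,19): 10²+19² = 461 > 441 = 21² → acute
(252,199,202): 199²+202² = 80405 > 63504 = 252² → acute
(132,385,407): 132²+385² = 165649 = 407² → right
(41,67,67): 41²+67² = 6170 > 4489 = 67² → acute
3 of the 5 are acute.

3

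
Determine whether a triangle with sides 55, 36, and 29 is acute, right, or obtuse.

Compare the square of the longest side to the sum of squares of the other two: 29² + 36² = 2137 < 3025 = 55².

obtuse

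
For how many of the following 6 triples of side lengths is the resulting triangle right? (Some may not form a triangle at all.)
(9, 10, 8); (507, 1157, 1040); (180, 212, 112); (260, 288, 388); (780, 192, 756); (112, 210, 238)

(9,10,8): 8²+9² = 145 > 100 = 10² → acute
(507,1157,1040): 507²+1040² = 1338649 = 1157² → right
(180,212,112): 112²+180² = 44944 = 212² → right
(260,288,388): 260²+288² = 150544 = 388² → right
(780,192,756): 192²+756² = 608400 = 780² → right
(112,210,238): 112²+210² = 56644 = 238² → right
5 of the 6 are right.

5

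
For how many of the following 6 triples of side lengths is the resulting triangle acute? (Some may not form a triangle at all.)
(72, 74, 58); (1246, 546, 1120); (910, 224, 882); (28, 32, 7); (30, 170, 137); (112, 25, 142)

(72,74,58): 58²+72² = 8548 > 5476 = 74² → acute
(1246,546,1120): 546²+1120² = 1552516 = 1246² → right
(910,224,882): 224²+882² = 828100 = 910² → right
(28,32,7): 7²+28² = 833 < 1024 = 32² → obtuse
(30,170,137): 30+137 ≤ 170, not a triangle
(112,25,142): 25+112 ≤ 142, not a triangle
1 of the 6 is acute.

1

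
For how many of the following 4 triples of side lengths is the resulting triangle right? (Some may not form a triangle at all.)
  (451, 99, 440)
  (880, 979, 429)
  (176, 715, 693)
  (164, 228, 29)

(451,99,440): 99²+440² = 203401 = 451² → right
(880,979,429): 429²+880² = 958441 = 979² → right
(176,715,693): 176²+693² = 511225 = 715² → right
(164,228,29): 29+164 ≤ 228, not a triangle
3 of the 4 are right.

3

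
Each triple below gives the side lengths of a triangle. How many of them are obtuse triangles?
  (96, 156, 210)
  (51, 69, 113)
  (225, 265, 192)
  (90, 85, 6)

(96,156,210): 96²+156² = 33552 < 44100 = 210² → obtuse
(51,69,113): 51²+69² = 7362 < 12769 = 113² → obtuse
(225,265,192): 192²+225² = 87489 > 70225 = 265² → acute
(90,85,6): 6²+85² = 7261 < 8100 = 90² → obtuse
3 of the 4 are obtuse.

3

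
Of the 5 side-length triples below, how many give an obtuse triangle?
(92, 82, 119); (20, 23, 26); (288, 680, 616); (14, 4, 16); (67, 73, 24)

(92,82,119): 82²+92² = 15188 > 14161 = 119² → acute
(20,23,26): 20²+23² = 929 > 676 = 26² → acute
(288,680,616): 288²+616² = 462400 = 680² → right
(14,4,16): 4²+14² = 212 < 256 = 16² → obtuse
(67,73,24): 24²+67² = 5065 < 5329 = 73² → obtuse
2 of the 5 are obtuse.

2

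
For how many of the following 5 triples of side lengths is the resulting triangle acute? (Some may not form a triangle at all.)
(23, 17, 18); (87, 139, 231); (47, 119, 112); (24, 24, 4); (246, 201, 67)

(23,17,18): 17²+18² = 613 > 529 = 23² → acute
(87,139,231): 87+139 ≤ 231, not a triangle
(47,119,112): 47²+112² = 14753 > 14161 = 119² → acute
(24,24,4): 4²+24² = 592 > 576 = 24² → acute
(246,201,67): 67²+201² = 44890 < 60516 = 246² → obtuse
3 of the 5 are acute.

3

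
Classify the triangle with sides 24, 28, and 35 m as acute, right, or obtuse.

acute

Compare the square of the longest side to the sum of squares of the other two: 24² + 28² = 1360 > 1225 = 35².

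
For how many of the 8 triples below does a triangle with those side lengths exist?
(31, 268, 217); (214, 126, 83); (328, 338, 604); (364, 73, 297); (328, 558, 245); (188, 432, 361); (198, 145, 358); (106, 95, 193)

5

(31,217,268): 31+217 ≤ 268 → not valid
(83,126,214): 83+126 ≤ 214 → not valid
(328,338,604): 328+338 > 604 → valid
(73,297,364): 73+297 > 364 → valid
(245,328,558): 245+328 > 558 → valid
(188,361,432): 188+361 > 432 → valid
(145,198,358): 145+198 ≤ 358 → not valid
(95,106,193): 95+106 > 193 → valid
5 of the 8 triples form a triangle.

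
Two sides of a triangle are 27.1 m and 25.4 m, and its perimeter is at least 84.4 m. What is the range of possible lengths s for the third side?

Triangle inequality alone gives 1.7 < s < 52.5.
The perimeter condition gives s ≥ 84.4 − 27.1 − 25.4 = 31.9.
Intersecting the two: 31.9 ≤ s < 52.5.

31.9 ≤ s < 52.5 m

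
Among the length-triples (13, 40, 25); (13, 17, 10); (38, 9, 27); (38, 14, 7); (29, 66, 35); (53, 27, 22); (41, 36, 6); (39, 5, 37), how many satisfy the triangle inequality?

3

(13,25,40): 13+25 ≤ 40 → not valid
(10,13,17): 10+13 > 17 → valid
(9,27,38): 9+27 ≤ 38 → not valid
(7,14,38): 7+14 ≤ 38 → not valid
(29,35,66): 29+35 ≤ 66 → not valid
(22,27,53): 22+27 ≤ 53 → not valid
(6,36,41): 6+36 > 41 → valid
(5,37,39): 5+37 > 39 → valid
3 of the 8 triples form a triangle.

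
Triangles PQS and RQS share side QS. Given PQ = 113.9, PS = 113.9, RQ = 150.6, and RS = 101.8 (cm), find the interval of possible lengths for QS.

From triangle PQS: |113.9 − 113.9| < QS < 113.9 + 113.9, i.e. 0.0 < QS < 227.8.
From triangle RQS: 48.8 < QS < 252.4.
Both must hold, so QS lies in the intersection.

48.8 < QS < 227.8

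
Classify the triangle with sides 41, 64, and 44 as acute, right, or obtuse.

Compare the square of the longest side to the sum of squares of the other two: 41² + 44² = 3617 < 4096 = 64².

obtuse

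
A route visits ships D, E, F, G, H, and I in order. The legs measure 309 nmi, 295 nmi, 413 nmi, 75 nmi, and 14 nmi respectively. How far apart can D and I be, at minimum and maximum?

The maximum is all hops collinear in one direction: 309 + 295 + 413 + 75 + 14 = 1106.
The longest hop is 413; the others sum to 693. Since 413 ≤ 693, the path can fold back on itself completely, so the minimum distance is 0.

0 ≤ DI ≤ 1106 nmi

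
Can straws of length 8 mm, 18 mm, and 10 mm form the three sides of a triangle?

No

The two shorter sides sum to 18, exactly equal to the longest side 18.
That gives only a degenerate (flat) triangle — the inequality must be strict.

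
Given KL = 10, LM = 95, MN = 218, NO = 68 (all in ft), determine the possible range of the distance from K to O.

45 ≤ KO ≤ 391 ft

The maximum is all hops collinear in one direction: 10 + 95 + 218 + 68 = 391.
The longest hop is 218; the others sum to 173. Folding the others back against it leaves at least 218 − 173 = 45.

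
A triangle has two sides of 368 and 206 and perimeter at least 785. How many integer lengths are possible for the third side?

363

Triangle inequality: 162 < x < 574. Perimeter ≥ 785 gives x ≥ 785 − 368 − 206 = 211.
So 211 ≤ x < 574; integers 211 through 573: 363 values.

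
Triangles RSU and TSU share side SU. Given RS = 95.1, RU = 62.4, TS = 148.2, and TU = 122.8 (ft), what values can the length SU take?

From triangle RSU: |95.1 − 62.4| < SU < 95.1 + 62.4, i.e. 32.7 < SU < 157.5.
From triangle TSU: 25.4 < SU < 271.0.
Both must hold, so SU lies in the intersection.

32.7 < SU < 157.5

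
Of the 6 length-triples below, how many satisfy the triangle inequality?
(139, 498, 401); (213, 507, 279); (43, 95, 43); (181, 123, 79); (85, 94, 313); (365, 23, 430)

2

(139,401,498): 139+401 > 498 → valid
(213,279,507): 213+279 ≤ 507 → not valid
(43,43,95): 43+43 ≤ 95 → not valid
(79,123,181): 79+123 > 181 → valid
(85,94,313): 85+94 ≤ 313 → not valid
(23,365,430): 23+365 ≤ 430 → not valid
2 of the 6 triples form a triangle.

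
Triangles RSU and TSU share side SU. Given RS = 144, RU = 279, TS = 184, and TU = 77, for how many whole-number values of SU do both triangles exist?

125

From triangle RSU: 135 < SU < 423.
From triangle TSU: 107 < SU < 261.
Intersection: 135 < SU < 261, so integers 136 through 260: 125 values.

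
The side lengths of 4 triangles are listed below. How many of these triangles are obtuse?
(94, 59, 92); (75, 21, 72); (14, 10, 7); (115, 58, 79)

2

(94,59,92): 59²+92² = 11945 > 8836 = 94² → acute
(75,21,72): 21²+72² = 5625 = 75² → right
(14,10,7): 7²+10² = 149 < 196 = 14² → obtuse
(115,58,79): 58²+79² = 9605 < 13225 = 115² → obtuse
2 of the 4 are obtuse.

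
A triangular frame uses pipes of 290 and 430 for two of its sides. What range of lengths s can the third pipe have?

140 < s < 720

By the triangle inequality, s must be less than 290 + 430 = 720 and greater than |290 − 430| = 140.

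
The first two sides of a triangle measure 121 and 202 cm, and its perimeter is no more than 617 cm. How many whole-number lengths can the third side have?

Triangle inequality: 81 < x < 323. Perimeter ≤ 617 gives x ≤ 617 − 121 − 202 = 294.
So 81 < x ≤ 294; integers 82 through 294: 213 values.

213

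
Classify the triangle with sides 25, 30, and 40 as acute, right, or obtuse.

obtuse

Compare the square of the longest side to the sum of squares of the other two: 25² + 30² = 1525 < 1600 = 40².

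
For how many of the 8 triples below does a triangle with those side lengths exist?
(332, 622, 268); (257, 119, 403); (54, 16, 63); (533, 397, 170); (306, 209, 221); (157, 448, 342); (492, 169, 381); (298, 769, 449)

5

(268,332,622): 268+332 ≤ 622 → not valid
(119,257,403): 119+257 ≤ 403 → not valid
(16,54,63): 16+54 > 63 → valid
(170,397,533): 170+397 > 533 → valid
(209,221,306): 209+221 > 306 → valid
(157,342,448): 157+342 > 448 → valid
(169,381,492): 169+381 > 492 → valid
(298,449,769): 298+449 ≤ 769 → not valid
5 of the 8 triples form a triangle.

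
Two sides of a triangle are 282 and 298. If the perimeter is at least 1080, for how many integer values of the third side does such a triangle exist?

80

Triangle inequality: 16 < x < 580. Perimeter ≥ 1080 gives x ≥ 1080 − 282 − 298 = 500.
So 500 ≤ x < 580; integers 500 through 579: 80 values.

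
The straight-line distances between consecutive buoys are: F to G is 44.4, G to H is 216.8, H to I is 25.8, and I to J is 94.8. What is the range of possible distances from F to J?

51.8 ≤ FJ ≤ 381.8

The maximum is all hops collinear in one direction: 44.4 + 216.8 + 25.8 + 94.8 = 381.8.
The longest hop is 216.8; the others sum to 165.0. Folding the others back against it leaves at least 216.8 − 165.0 = 51.8.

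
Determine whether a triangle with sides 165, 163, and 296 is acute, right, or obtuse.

obtuse

Compare the square of the longest side to the sum of squares of the other two: 163² + 165² = 53794 < 87616 = 296².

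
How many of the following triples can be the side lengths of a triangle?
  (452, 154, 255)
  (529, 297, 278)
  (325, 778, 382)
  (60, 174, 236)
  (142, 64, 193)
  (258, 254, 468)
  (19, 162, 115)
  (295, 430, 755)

3

(154,255,452): 154+255 ≤ 452 → not valid
(278,297,529): 278+297 > 529 → valid
(325,382,778): 325+382 ≤ 778 → not valid
(60,174,236): 60+174 ≤ 236 → not valid
(64,142,193): 64+142 > 193 → valid
(254,258,468): 254+258 > 468 → valid
(19,115,162): 19+115 ≤ 162 → not valid
(295,430,755): 295+430 ≤ 755 → not valid
3 of the 8 triples form a triangle.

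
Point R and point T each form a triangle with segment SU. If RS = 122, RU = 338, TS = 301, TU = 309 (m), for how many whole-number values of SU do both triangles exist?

From triangle RSU: 216 < SU < 460.
From triangle TSU: 8 < SU < 610.
Intersection: 216 < SU < 460, so integers 217 through 459: 243 values.

243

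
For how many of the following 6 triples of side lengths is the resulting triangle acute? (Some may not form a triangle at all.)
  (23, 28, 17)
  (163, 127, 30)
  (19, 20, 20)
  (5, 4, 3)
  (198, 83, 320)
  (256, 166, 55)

(23,28,17): 17²+23² = 818 > 784 = 28² → acute
(163,127,30): 30+127 ≤ 163, not a triangle
(19,20,20): 19²+20² = 761 > 400 = 20² → acute
(5,4,3): 3²+4² = 25 = 5² → right
(198,83,320): 83+198 ≤ 320, not a triangle
(256,166,55): 55+166 ≤ 256, not a triangle
2 of the 6 are acute.

2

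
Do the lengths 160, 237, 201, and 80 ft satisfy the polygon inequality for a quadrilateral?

Yes

A quadrilateral exists iff every side is shorter than the sum of the others — equivalently, the longest side is less than the sum of the rest.
Longest side 237 < 441 (sum of the remaining 3), so yes.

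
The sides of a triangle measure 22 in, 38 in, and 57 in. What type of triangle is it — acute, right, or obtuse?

Compare the square of the longest side to the sum of squares of the other two: 22² + 38² = 1928 < 3249 = 57².

obtuse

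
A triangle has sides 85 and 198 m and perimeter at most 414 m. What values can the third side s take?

Triangle inequality alone gives 113 < s < 283.
The perimeter condition gives s ≤ 414 − 85 − 198 = 131.
Intersecting the two: 113 < s ≤ 131.

113 < s ≤ 131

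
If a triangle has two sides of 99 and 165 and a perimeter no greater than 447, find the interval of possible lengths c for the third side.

66 < c ≤ 183

Triangle inequality alone gives 66 < c < 264.
The perimeter condition gives c ≤ 447 − 99 − 165 = 183.
Intersecting the two: 66 < c ≤ 183.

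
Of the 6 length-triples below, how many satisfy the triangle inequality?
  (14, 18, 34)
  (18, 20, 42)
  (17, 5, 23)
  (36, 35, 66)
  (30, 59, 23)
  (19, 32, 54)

1

(14,18,34): 14+18 ≤ 34 → not valid
(18,20,42): 18+20 ≤ 42 → not valid
(5,17,23): 5+17 ≤ 23 → not valid
(35,36,66): 35+36 > 66 → valid
(23,30,59): 23+30 ≤ 59 → not valid
(19,32,54): 19+32 ≤ 54 → not valid
1 of the 6 triples forms a triangle.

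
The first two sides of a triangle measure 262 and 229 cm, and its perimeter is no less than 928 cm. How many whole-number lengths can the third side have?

54

Triangle inequality: 33 < x < 491. Perimeter ≥ 928 gives x ≥ 928 − 262 − 229 = 437.
So 437 ≤ x < 491; integers 437 through 490: 54 values.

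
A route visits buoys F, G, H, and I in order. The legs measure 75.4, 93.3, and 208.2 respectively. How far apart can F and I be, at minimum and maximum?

The maximum is all hops collinear in one direction: 75.4 + 93.3 + 208.2 = 376.9.
The longest hop is 208.2; the others sum to 168.7. Folding the others back against it leaves at least 208.2 − 168.7 = 39.5.

39.5 ≤ FI ≤ 376.9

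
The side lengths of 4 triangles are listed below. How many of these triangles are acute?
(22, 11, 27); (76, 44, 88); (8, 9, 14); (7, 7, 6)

1

(22,11,27): 11²+22² = 605 < 729 = 27² → obtuse
(76,44,88): 44²+76² = 7712 < 7744 = 88² → obtuse
(8,9,14): 8²+9² = 145 < 196 = 14² → obtuse
(7,7,6): 6²+7² = 85 > 49 = 7² → acute
1 of the 4 is acute.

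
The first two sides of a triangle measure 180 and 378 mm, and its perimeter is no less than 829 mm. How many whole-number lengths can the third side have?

287

Triangle inequality: 198 < x < 558. Perimeter ≥ 829 gives x ≥ 829 − 180 − 378 = 271.
So 271 ≤ x < 558; integers 271 through 557: 287 values.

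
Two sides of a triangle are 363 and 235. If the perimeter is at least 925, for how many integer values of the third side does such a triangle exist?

271

Triangle inequality: 128 < x < 598. Perimeter ≥ 925 gives x ≥ 925 − 363 − 235 = 327.
So 327 ≤ x < 598; integers 327 through 597: 271 values.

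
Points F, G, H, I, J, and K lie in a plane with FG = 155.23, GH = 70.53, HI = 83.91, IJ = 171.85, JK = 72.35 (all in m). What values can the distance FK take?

The maximum is all hops collinear in one direction: 155.23 + 70.53 + 83.91 + 171.85 + 72.35 = 553.87.
The longest hop is 171.85; the others sum to 382.02. Since 171.85 ≤ 382.02, the path can fold back on itself completely, so the minimum distance is 0.

0 ≤ FK ≤ 553.87 m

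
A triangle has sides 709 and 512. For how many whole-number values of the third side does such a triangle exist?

The third side lies in the open interval (197, 1221).
Integers from 198 to 1220 inclusive: 1220 − 198 + 1 = 1023.

1023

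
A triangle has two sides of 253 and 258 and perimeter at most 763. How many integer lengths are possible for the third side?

Triangle inequality: 5 < x < 511. Perimeter ≤ 763 gives x ≤ 763 − 253 − 258 = 252.
So 5 < x ≤ 252; integers 6 through 252: 247 values.

247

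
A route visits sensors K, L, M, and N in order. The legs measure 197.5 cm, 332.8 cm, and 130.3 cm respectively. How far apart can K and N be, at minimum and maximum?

The maximum is all hops collinear in one direction: 197.5 + 332.8 + 130.3 = 660.6.
The longest hop is 332.8; the others sum to 327.8. Folding the others back against it leaves at least 332.8 − 327.8 = 5.0.

5.0 ≤ KN ≤ 660.6 cm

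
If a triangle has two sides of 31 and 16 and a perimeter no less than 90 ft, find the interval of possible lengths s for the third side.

43 ≤ s < 47 ft

Triangle inequality alone gives 15 < s < 47.
The perimeter condition gives s ≥ 90 − 31 − 16 = 43.
Intersecting the two: 43 ≤ s < 47.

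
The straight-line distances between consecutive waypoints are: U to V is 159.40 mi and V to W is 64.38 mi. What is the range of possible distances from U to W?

By the triangle inequality, |159.40 − 64.38| ≤ UW ≤ 159.40 + 64.38.

95.02 ≤ UW ≤ 223.78 mi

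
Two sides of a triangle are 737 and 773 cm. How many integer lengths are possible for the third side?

The third side lies in the open interval (36, 1510).
Integers from 37 to 1509 inclusive: 1509 − 37 + 1 = 1473.

1473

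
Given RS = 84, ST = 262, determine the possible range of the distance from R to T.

178 ≤ RT ≤ 346

By the triangle inequality, |84 − 262| ≤ RT ≤ 84 + 262.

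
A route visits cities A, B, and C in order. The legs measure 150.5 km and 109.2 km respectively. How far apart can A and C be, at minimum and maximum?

41.3 ≤ AC ≤ 259.7 km

By the triangle inequality, |150.5 − 109.2| ≤ AC ≤ 150.5 + 109.2.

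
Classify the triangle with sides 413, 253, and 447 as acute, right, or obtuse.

Compare the square of the longest side to the sum of squares of the other two: 253² + 413² = 234578 > 199809 = 447².

acute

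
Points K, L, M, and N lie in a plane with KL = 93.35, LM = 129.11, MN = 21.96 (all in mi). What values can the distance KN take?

13.80 ≤ KN ≤ 244.42 mi

The maximum is all hops collinear in one direction: 93.35 + 129.11 + 21.96 = 244.42.
The longest hop is 129.11; the others sum to 115.31. Folding the others back against it leaves at least 129.11 − 115.31 = 13.80.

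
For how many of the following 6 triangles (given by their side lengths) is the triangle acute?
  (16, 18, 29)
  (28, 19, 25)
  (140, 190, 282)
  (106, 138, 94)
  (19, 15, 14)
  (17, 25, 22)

4

(16,18,29): 16²+18² = 580 < 841 = 29² → obtuse
(28,19,25): 19²+25² = 986 > 784 = 28² → acute
(140,190,282): 140²+190² = 55700 < 79524 = 282² → obtuse
(106,138,94): 94²+106² = 20072 > 19044 = 138² → acute
(19,15,14): 14²+15² = 421 > 361 = 19² → acute
(17,25,22): 17²+22² = 773 > 625 = 25² → acute
4 of the 6 are acute.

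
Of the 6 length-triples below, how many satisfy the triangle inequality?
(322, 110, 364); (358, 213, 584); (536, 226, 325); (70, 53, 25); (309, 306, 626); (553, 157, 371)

3

(110,322,364): 110+322 > 364 → valid
(213,358,584): 213+358 ≤ 584 → not valid
(226,325,536): 226+325 > 536 → valid
(25,53,70): 25+53 > 70 → valid
(306,309,626): 306+309 ≤ 626 → not valid
(157,371,553): 157+371 ≤ 553 → not valid
3 of the 6 triples form a triangle.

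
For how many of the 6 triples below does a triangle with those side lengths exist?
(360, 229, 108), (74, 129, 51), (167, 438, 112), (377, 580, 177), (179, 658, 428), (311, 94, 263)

(108,229,360): 108+229 ≤ 360 → not valid
(51,74,129): 51+74 ≤ 129 → not valid
(112,167,438): 112+167 ≤ 438 → not valid
(177,377,580): 177+377 ≤ 580 → not valid
(179,428,658): 179+428 ≤ 658 → not valid
(94,263,311): 94+263 > 311 → valid
1 of the 6 triples forms a triangle.

1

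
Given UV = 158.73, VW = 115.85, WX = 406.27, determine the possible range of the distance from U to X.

131.69 ≤ UX ≤ 680.85

The maximum is all hops collinear in one direction: 158.73 + 115.85 + 406.27 = 680.85.
The longest hop is 406.27; the others sum to 274.58. Folding the others back against it leaves at least 406.27 − 274.58 = 131.69.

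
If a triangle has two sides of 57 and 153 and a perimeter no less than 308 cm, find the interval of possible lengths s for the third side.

Triangle inequality alone gives 96 < s < 210.
The perimeter condition gives s ≥ 308 − 57 − 153 = 98.
Intersecting the two: 98 ≤ s < 210.

98 ≤ s < 210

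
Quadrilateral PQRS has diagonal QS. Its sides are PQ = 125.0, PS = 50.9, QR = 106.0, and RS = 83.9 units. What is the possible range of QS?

74.1 < QS < 175.9

From triangle PQS: |125.0 − 50.9| < QS < 125.0 + 50.9, i.e. 74.1 < QS < 175.9.
From triangle RQS: 22.1 < QS < 189.9.
Both must hold, so QS lies in the intersection.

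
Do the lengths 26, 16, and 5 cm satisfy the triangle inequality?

No

The longest side is 26, but the other two sum to only 21.
21 < 26, so the triangle inequality fails.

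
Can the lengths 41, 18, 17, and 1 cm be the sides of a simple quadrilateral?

No

For a quadrilateral, each side must be shorter than the sum of the others.
Here the longest side is 41, but the remaining 3 sides sum to only 36.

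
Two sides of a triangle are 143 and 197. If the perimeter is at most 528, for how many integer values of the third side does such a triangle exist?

Triangle inequality: 54 < x < 340. Perimeter ≤ 528 gives x ≤ 528 − 143 − 197 = 188.
So 54 < x ≤ 188; integers 55 through 188: 134 values.

134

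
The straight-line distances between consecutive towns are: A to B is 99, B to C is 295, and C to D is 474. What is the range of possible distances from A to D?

The maximum is all hops collinear in one direction: 99 + 295 + 474 = 868.
The longest hop is 474; the others sum to 394. Folding the others back against it leaves at least 474 − 394 = 80.

80 ≤ AD ≤ 868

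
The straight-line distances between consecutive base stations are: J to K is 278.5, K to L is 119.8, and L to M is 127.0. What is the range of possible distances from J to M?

The maximum is all hops collinear in one direction: 278.5 + 119.8 + 127.0 = 525.3.
The longest hop is 278.5; the others sum to 246.8. Folding the others back against it leaves at least 278.5 − 246.8 = 31.7.

31.7 ≤ JM ≤ 525.3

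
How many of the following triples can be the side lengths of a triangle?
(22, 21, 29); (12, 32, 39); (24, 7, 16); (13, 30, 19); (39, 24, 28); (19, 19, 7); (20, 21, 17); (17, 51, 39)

7

(21,22,29): 21+22 > 29 → valid
(12,32,39): 12+32 > 39 → valid
(7,16,24): 7+16 ≤ 24 → not valid
(13,19,30): 13+19 > 30 → valid
(24,28,39): 24+28 > 39 → valid
(7,19,19): 7+19 > 19 → valid
(17,20,21): 17+20 > 21 → valid
(17,39,51): 17+39 > 51 → valid
7 of the 8 triples form a triangle.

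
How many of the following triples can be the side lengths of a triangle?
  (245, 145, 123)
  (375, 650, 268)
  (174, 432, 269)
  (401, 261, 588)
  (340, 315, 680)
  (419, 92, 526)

(123,145,245): 123+145 > 245 → valid
(268,375,650): 268+375 ≤ 650 → not valid
(174,269,432): 174+269 > 432 → valid
(261,401,588): 261+401 > 588 → valid
(315,340,680): 315+340 ≤ 680 → not valid
(92,419,526): 92+419 ≤ 526 → not valid
3 of the 6 triples form a triangle.

3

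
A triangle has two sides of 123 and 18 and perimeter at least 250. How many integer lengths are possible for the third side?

Triangle inequality: 105 < x < 141. Perimeter ≥ 250 gives x ≥ 250 − 123 − 18 = 109.
So 109 ≤ x < 141; integers 109 through 140: 32 values.

32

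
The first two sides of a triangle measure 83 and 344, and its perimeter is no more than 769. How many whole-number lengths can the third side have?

81

Triangle inequality: 261 < x < 427. Perimeter ≤ 769 gives x ≤ 769 − 83 − 344 = 342.
So 261 < x ≤ 342; integers 262 through 342: 81 values.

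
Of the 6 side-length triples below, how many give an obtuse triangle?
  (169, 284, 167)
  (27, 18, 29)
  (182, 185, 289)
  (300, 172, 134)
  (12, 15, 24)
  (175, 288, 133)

(169,284,167): 167²+169² = 56450 < 80656 = 284² → obtuse
(27,18,29): 18²+27² = 1053 > 841 = 29² → acute
(182,185,289): 182²+185² = 67349 < 83521 = 289² → obtuse
(300,172,134): 134²+172² = 47540 < 90000 = 300² → obtuse
(12,15,24): 12²+15² = 369 < 576 = 24² → obtuse
(175,288,133): 133²+175² = 48314 < 82944 = 288² → obtuse
5 of the 6 are obtuse.

5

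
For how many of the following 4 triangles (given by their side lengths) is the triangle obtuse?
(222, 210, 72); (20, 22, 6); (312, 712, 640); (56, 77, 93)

1

(222,210,72): 72²+210² = 49284 = 222² → right
(20,22,6): 6²+20² = 436 < 484 = 22² → obtuse
(312,712,640): 312²+640² = 506944 = 712² → right
(56,77,93): 56²+77² = 9065 > 8649 = 93² → acute
1 of the 4 is obtuse.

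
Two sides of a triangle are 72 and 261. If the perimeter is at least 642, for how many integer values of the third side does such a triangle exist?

24

Triangle inequality: 189 < x < 333. Perimeter ≥ 642 gives x ≥ 642 − 72 − 261 = 309.
So 309 ≤ x < 333; integers 309 through 332: 24 values.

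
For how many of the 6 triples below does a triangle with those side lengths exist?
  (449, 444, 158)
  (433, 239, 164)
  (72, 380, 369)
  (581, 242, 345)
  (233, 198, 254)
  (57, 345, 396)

5

(158,444,449): 158+444 > 449 → valid
(164,239,433): 164+239 ≤ 433 → not valid
(72,369,380): 72+369 > 380 → valid
(242,345,581): 242+345 > 581 → valid
(198,233,254): 198+233 > 254 → valid
(57,345,396): 57+345 > 396 → valid
5 of the 6 triples form a triangle.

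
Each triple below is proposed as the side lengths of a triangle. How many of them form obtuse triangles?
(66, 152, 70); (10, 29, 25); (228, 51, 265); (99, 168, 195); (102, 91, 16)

3

(66,152,70): 66+70 ≤ 152, not a triangle
(10,29,25): 10²+25² = 725 < 841 = 29² → obtuse
(228,51,265): 51²+228² = 54585 < 70225 = 265² → obtuse
(99,168,195): 99²+168² = 38025 = 195² → right
(102,91,16): 16²+91² = 8537 < 10404 = 102² → obtuse
3 of the 5 are obtuse.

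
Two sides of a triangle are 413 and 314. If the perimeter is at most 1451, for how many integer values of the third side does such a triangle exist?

625

Triangle inequality: 99 < x < 727. Perimeter ≤ 1451 gives x ≤ 1451 − 413 − 314 = 724.
So 99 < x ≤ 724; integers 100 through 724: 625 values.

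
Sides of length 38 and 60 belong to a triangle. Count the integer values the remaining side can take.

75

The third side lies in the open interval (22, 98).
Integers from 23 to 97 inclusive: 97 − 23 + 1 = 75.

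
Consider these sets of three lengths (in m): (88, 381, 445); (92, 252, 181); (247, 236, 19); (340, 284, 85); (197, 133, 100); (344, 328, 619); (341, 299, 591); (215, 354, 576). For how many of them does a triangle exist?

7

(88,381,445): 88+381 > 445 → valid
(92,181,252): 92+181 > 252 → valid
(19,236,247): 19+236 > 247 → valid
(85,284,340): 85+284 > 340 → valid
(100,133,197): 100+133 > 197 → valid
(328,344,619): 328+344 > 619 → valid
(299,341,591): 299+341 > 591 → valid
(215,354,576): 215+354 ≤ 576 → not valid
7 of the 8 triples form a triangle.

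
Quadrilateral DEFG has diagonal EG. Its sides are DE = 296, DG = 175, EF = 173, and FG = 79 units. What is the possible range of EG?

From triangle DEG: |296 − 175| < EG < 296 + 175, i.e. 121 < EG < 471.
From triangle FEG: 94 < EG < 252.
Both must hold, so EG lies in the intersection.

121 < EG < 252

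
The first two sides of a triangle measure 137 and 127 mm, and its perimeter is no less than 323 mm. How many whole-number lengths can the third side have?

Triangle inequality: 10 < x < 264. Perimeter ≥ 323 gives x ≥ 323 − 137 − 127 = 59.
So 59 ≤ x < 264; integers 59 through 263: 205 values.

205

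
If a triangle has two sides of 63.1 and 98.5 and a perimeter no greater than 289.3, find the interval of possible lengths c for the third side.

Triangle inequality alone gives 35.4 < c < 161.6.
The perimeter condition gives c ≤ 289.3 − 63.1 − 98.5 = 127.7.
Intersecting the two: 35.4 < c ≤ 127.7.

35.4 < c ≤ 127.7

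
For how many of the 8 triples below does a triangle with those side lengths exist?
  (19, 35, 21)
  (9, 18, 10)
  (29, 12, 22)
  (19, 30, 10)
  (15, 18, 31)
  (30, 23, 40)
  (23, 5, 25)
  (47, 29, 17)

6

(19,21,35): 19+21 > 35 → valid
(9,10,18): 9+10 > 18 → valid
(12,22,29): 12+22 > 29 → valid
(10,19,30): 10+19 ≤ 30 → not valid
(15,18,31): 15+18 > 31 → valid
(23,30,40): 23+30 > 40 → valid
(5,23,25): 5+23 > 25 → valid
(17,29,47): 17+29 ≤ 47 → not valid
6 of the 8 triples form a triangle.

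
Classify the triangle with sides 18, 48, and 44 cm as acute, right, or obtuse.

Compare the square of the longest side to the sum of squares of the other two: 18² + 44² = 2260 < 2304 = 48².

obtuse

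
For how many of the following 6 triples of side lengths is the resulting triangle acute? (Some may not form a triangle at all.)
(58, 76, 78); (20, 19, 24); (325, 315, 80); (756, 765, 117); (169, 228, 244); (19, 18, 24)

(58,76,78): 58²+76² = 9140 > 6084 = 78² → acute
(20,19,24): 19²+20² = 761 > 576 = 24² → acute
(325,315,80): 80²+315² = 105625 = 325² → right
(756,765,117): 117²+756² = 585225 = 765² → right
(169,228,244): 169²+228² = 80545 > 59536 = 244² → acute
(19,18,24): 18²+19² = 685 > 576 = 24² → acute
4 of the 6 are acute.

4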